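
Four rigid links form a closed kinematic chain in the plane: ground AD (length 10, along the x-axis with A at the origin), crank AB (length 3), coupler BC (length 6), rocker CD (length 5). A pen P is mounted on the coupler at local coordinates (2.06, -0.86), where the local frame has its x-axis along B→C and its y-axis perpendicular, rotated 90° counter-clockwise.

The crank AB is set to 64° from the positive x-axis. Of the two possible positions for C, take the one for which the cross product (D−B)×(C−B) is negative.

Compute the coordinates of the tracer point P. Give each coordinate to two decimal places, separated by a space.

2.05 0.59

A=(0,0), D=(10.00,0)
B = A + 3.00·(cos64°, sin64°) = (1.3151, 2.6964)
|BD| = 9.0938
circle(B,6.00) ∩ circle(D,5.00): a=5.1517, h=3.0757
  candidates: C₊=(7.1471,4.1062) cross=27.970; C₋=(5.3232,-1.7685) cross=-27.970
  mode - wants cross < 0 → take C=(5.3232,-1.7685) (cross=-27.970)
ex = (C−B)/|BC| = (0.6680,-0.7441); ey = (0.7441,0.6680)
P = B + 2.06·ex + -0.86·ey = (2.0513,0.5889)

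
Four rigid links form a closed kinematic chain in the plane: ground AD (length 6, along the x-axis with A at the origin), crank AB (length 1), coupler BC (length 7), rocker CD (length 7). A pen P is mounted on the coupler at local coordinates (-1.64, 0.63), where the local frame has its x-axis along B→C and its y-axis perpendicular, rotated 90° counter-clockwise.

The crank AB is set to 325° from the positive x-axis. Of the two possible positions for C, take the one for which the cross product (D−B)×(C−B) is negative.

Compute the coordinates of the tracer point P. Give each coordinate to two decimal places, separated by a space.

0.60 1.17

A=(0,0), D=(6.00,0)
B = A + 1.00·(cos325°, sin325°) = (0.8192, -0.5736)
|BD| = 5.2125
circle(B,7.00) ∩ circle(D,7.00): a=2.6063, h=6.4967
  candidates: C₊=(2.6947,6.1705) cross=33.864; C₋=(4.1245,-6.7441) cross=-33.864
  mode - wants cross < 0 → take C=(4.1245,-6.7441) (cross=-33.864)
ex = (C−B)/|BC| = (0.4722,-0.8815); ey = (0.8815,0.4722)
P = B + -1.64·ex + 0.63·ey = (0.6001,1.1696)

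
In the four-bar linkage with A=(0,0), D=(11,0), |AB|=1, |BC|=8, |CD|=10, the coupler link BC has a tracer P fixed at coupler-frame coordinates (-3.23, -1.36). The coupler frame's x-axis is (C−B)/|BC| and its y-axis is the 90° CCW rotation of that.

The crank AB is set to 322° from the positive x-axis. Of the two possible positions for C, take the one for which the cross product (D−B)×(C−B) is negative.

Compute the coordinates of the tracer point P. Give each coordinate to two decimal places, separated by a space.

-1.94 1.59

A=(0,0), D=(11.00,0)
B = A + 1.00·(cos322°, sin322°) = (0.7880, -0.6157)
|BD| = 10.2305
circle(B,8.00) ∩ circle(D,10.00): a=3.3558, h=7.2621
  candidates: C₊=(3.7007,6.8352) cross=74.295; C₋=(4.5748,-7.6627) cross=-74.295
  mode - wants cross < 0 → take C=(4.5748,-7.6627) (cross=-74.295)
ex = (C−B)/|BC| = (0.4733,-0.8809); ey = (0.8809,0.4733)
P = B + -3.23·ex + -1.36·ey = (-1.9389,1.5858)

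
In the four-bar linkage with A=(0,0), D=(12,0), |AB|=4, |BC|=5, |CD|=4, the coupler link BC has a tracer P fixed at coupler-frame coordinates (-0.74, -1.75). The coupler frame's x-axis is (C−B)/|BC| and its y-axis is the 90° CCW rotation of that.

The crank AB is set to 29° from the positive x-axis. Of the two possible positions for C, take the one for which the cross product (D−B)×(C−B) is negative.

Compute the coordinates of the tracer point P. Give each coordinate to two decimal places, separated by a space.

A=(0,0), D=(12.00,0)
B = A + 4.00·(cos29°, sin29°) = (3.4985, 1.9392)
|BD| = 8.7199
circle(B,5.00) ∩ circle(D,4.00): a=4.8760, h=1.1066
  candidates: C₊=(8.4985,1.9337) cross=9.649; C₋=(8.0063,-0.2240) cross=-9.649
  mode - wants cross < 0 → take C=(8.0063,-0.2240) (cross=-9.649)
ex = (C−B)/|BC| = (0.9016,-0.4327); ey = (0.4327,0.9016)
P = B + -0.74·ex + -1.75·ey = (2.0742,0.6817)

2.07 0.68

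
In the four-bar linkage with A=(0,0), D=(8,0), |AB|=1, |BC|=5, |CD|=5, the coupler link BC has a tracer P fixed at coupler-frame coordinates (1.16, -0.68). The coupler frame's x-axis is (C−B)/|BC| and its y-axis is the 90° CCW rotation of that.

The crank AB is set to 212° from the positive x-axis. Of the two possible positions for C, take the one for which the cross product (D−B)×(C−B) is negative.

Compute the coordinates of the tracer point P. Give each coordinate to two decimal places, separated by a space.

A=(0,0), D=(8.00,0)
B = A + 1.00·(cos212°, sin212°) = (-0.8480, -0.5299)
|BD| = 8.8639
circle(B,5.00) ∩ circle(D,5.00): a=4.4320, h=2.3147
  candidates: C₊=(3.4376,2.0456) cross=20.517; C₋=(3.7144,-2.5755) cross=-20.517
  mode - wants cross < 0 → take C=(3.7144,-2.5755) (cross=-20.517)
ex = (C−B)/|BC| = (0.9125,-0.4091); ey = (0.4091,0.9125)
P = B + 1.16·ex + -0.68·ey = (-0.0678,-1.6250)

-0.07 -1.62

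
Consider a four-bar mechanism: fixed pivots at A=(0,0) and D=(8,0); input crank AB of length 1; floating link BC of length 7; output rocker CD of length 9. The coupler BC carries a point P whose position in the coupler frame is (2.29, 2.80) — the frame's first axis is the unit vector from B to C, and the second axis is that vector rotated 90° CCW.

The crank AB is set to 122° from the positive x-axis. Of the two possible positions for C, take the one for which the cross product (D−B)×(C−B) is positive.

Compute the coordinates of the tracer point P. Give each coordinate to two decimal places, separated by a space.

-2.05 4.13

A=(0,0), D=(8.00,0)
B = A + 1.00·(cos122°, sin122°) = (-0.5299, 0.8480)
|BD| = 8.5720
circle(B,7.00) ∩ circle(D,9.00): a=2.4194, h=6.5686
  candidates: C₊=(2.5275,7.1450) cross=56.306; C₋=(1.2278,-5.9277) cross=-56.306
  mode + wants cross > 0 → take C=(2.5275,7.1450) (cross=56.306)
ex = (C−B)/|BC| = (0.4368,0.8996); ey = (-0.8996,0.4368)
P = B + 2.29·ex + 2.80·ey = (-2.0485,4.1310)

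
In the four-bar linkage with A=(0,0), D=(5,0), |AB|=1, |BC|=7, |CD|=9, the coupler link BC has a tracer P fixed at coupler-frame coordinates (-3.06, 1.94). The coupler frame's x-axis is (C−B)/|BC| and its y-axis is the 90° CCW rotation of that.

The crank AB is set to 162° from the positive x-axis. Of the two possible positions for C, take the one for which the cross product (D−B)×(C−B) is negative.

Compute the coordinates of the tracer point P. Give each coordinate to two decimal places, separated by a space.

1.02 3.35

A=(0,0), D=(5.00,0)
B = A + 1.00·(cos162°, sin162°) = (-0.9511, 0.3090)
|BD| = 5.9591
circle(B,7.00) ∩ circle(D,9.00): a=0.2946, h=6.9938
  candidates: C₊=(-0.2942,7.2781) cross=41.677; C₋=(-1.0196,-6.6906) cross=-41.677
  mode - wants cross < 0 → take C=(-1.0196,-6.6906) (cross=-41.677)
ex = (C−B)/|BC| = (-0.0098,-1.0000); ey = (1.0000,-0.0098)
P = B + -3.06·ex + 1.94·ey = (1.0188,3.3499)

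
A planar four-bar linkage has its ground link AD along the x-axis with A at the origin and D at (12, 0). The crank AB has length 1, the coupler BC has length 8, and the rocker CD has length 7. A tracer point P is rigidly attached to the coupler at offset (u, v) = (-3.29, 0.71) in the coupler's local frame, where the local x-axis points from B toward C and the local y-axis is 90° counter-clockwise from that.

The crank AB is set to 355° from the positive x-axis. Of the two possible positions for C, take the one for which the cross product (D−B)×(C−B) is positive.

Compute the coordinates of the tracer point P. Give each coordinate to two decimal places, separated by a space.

-1.99 -1.65

A=(0,0), D=(12.00,0)
B = A + 1.00·(cos355°, sin355°) = (0.9962, -0.0872)
|BD| = 11.0042
circle(B,8.00) ∩ circle(D,7.00): a=6.1836, h=5.0757
  candidates: C₊=(7.1394,5.0374) cross=55.854; C₋=(7.2198,-5.1137) cross=-55.854
  mode + wants cross > 0 → take C=(7.1394,5.0374) (cross=55.854)
ex = (C−B)/|BC| = (0.7679,0.6406); ey = (-0.6406,0.7679)
P = B + -3.29·ex + 0.71·ey = (-1.9850,-1.6494)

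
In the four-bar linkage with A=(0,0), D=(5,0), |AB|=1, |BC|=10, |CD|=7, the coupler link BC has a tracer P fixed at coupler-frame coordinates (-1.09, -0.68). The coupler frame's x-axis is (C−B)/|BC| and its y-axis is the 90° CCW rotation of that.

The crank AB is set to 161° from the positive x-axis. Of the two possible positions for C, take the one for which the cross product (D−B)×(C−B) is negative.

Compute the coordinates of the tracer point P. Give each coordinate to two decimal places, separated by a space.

A=(0,0), D=(5.00,0)
B = A + 1.00·(cos161°, sin161°) = (-0.9455, 0.3256)
|BD| = 5.9544
circle(B,10.00) ∩ circle(D,7.00): a=7.2597, h=6.8772
  candidates: C₊=(6.6794,6.7956) cross=40.950; C₋=(5.9273,-6.9383) cross=-40.950
  mode - wants cross < 0 → take C=(5.9273,-6.9383) (cross=-40.950)
ex = (C−B)/|BC| = (0.6873,-0.7264); ey = (0.7264,0.6873)
P = B + -1.09·ex + -0.68·ey = (-2.1886,0.6500)

-2.19 0.65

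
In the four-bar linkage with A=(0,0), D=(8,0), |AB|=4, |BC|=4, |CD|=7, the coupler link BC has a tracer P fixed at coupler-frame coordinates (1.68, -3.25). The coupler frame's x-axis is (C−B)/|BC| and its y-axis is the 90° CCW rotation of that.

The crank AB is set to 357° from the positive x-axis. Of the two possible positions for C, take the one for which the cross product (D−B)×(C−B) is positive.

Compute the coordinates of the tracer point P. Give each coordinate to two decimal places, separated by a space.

A=(0,0), D=(8.00,0)
B = A + 4.00·(cos357°, sin357°) = (3.9945, -0.2093)
|BD| = 4.0109
circle(B,4.00) ∩ circle(D,7.00): a=-2.1083, h=3.3993
  candidates: C₊=(1.7117,3.0753) cross=13.634; C₋=(2.0665,-3.7140) cross=-13.634
  mode + wants cross > 0 → take C=(1.7117,3.0753) (cross=13.634)
ex = (C−B)/|BC| = (-0.5707,0.8212); ey = (-0.8212,-0.5707)
P = B + 1.68·ex + -3.25·ey = (5.7045,3.0250)

5.70 3.02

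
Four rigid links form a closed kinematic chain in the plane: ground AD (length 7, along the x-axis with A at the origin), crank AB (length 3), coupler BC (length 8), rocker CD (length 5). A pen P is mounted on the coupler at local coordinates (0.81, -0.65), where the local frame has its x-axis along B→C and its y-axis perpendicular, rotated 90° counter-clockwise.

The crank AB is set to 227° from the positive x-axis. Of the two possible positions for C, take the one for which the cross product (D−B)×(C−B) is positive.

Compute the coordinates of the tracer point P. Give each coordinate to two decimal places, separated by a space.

-1.02 -2.06

A=(0,0), D=(7.00,0)
B = A + 3.00·(cos227°, sin227°) = (-2.0460, -2.1941)
|BD| = 9.3083
circle(B,8.00) ∩ circle(D,5.00): a=6.7490, h=4.2954
  candidates: C₊=(3.5004,3.5711) cross=39.983; C₋=(5.5254,-4.7776) cross=-39.983
  mode + wants cross > 0 → take C=(3.5004,3.5711) (cross=39.983)
ex = (C−B)/|BC| = (0.6933,0.7206); ey = (-0.7206,0.6933)
P = B + 0.81·ex + -0.65·ey = (-1.0160,-2.0610)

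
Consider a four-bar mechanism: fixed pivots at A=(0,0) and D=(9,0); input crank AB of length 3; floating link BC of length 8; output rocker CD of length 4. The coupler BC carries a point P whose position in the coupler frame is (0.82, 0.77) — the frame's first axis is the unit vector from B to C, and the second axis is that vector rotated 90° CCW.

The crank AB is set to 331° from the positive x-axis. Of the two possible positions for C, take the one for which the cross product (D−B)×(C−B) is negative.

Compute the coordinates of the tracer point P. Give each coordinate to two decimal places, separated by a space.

3.63 -0.96

A=(0,0), D=(9.00,0)
B = A + 3.00·(cos331°, sin331°) = (2.6239, -1.4544)
|BD| = 6.5399
circle(B,8.00) ∩ circle(D,4.00): a=6.9397, h=3.9800
  candidates: C₊=(8.5047,3.9692) cross=26.029; C₋=(10.2749,-3.7914) cross=-26.029
  mode - wants cross < 0 → take C=(10.2749,-3.7914) (cross=-26.029)
ex = (C−B)/|BC| = (0.9564,-0.2921); ey = (0.2921,0.9564)
P = B + 0.82·ex + 0.77·ey = (3.6330,-0.9576)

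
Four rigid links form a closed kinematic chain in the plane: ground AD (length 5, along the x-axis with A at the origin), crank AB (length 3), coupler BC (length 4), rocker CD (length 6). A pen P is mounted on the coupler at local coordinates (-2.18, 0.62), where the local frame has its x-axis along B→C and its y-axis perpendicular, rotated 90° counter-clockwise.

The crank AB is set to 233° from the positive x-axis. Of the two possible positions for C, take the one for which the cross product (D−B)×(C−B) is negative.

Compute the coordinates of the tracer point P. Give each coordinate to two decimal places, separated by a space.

A=(0,0), D=(5.00,0)
B = A + 3.00·(cos233°, sin233°) = (-1.8054, -2.3959)
|BD| = 7.2149
circle(B,4.00) ∩ circle(D,6.00): a=2.2214, h=3.3265
  candidates: C₊=(-0.8147,1.4795) cross=24.000; C₋=(1.3946,-4.7959) cross=-24.000
  mode - wants cross < 0 → take C=(1.3946,-4.7959) (cross=-24.000)
ex = (C−B)/|BC| = (0.8000,-0.6000); ey = (0.6000,0.8000)
P = B + -2.18·ex + 0.62·ey = (-3.1774,-0.5919)

-3.18 -0.59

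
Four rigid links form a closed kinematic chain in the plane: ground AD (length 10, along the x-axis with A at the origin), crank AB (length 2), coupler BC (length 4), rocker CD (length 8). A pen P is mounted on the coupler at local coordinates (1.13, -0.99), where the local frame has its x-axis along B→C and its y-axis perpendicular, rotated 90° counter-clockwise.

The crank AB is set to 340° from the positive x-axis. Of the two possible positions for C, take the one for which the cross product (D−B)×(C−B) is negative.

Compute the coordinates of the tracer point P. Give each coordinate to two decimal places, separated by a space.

1.37 -2.10

A=(0,0), D=(10.00,0)
B = A + 2.00·(cos340°, sin340°) = (1.8794, -0.6840)
|BD| = 8.1494
circle(B,4.00) ∩ circle(D,8.00): a=1.1297, h=3.8372
  candidates: C₊=(2.6830,3.2344) cross=31.270; C₋=(3.3272,-4.4128) cross=-31.270
  mode - wants cross < 0 → take C=(3.3272,-4.4128) (cross=-31.270)
ex = (C−B)/|BC| = (0.3619,-0.9322); ey = (0.9322,0.3619)
P = B + 1.13·ex + -0.99·ey = (1.3655,-2.0958)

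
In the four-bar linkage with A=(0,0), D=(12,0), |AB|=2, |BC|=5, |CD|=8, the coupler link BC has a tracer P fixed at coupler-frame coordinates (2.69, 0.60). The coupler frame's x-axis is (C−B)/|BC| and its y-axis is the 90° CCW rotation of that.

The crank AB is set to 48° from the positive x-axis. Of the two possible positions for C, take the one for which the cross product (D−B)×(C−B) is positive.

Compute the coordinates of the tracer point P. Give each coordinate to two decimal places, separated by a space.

A=(0,0), D=(12.00,0)
B = A + 2.00·(cos48°, sin48°) = (1.3383, 1.4863)
|BD| = 10.7648
circle(B,5.00) ∩ circle(D,8.00): a=3.5710, h=3.4997
  candidates: C₊=(5.3582,4.4595) cross=37.674; C₋=(4.3918,-2.4730) cross=-37.674
  mode + wants cross > 0 → take C=(5.3582,4.4595) (cross=37.674)
ex = (C−B)/|BC| = (0.8040,0.5946); ey = (-0.5946,0.8040)
P = B + 2.69·ex + 0.60·ey = (3.1442,3.5683)

3.14 3.57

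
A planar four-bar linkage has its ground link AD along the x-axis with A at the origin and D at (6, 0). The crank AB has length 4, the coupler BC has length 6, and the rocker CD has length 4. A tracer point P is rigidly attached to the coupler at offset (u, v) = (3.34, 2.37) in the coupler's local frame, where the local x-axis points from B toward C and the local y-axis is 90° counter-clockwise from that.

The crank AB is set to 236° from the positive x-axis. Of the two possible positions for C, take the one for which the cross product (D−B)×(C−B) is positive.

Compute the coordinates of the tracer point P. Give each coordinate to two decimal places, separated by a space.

A=(0,0), D=(6.00,0)
B = A + 4.00·(cos236°, sin236°) = (-2.2368, -3.3162)
|BD| = 8.8793
circle(B,6.00) ∩ circle(D,4.00): a=5.5659, h=2.2408
  candidates: C₊=(2.0895,0.8412) cross=19.897; C₋=(3.7632,-3.3162) cross=-19.897
  mode + wants cross > 0 → take C=(2.0895,0.8412) (cross=19.897)
ex = (C−B)/|BC| = (0.7210,0.6929); ey = (-0.6929,0.7210)
P = B + 3.34·ex + 2.37·ey = (-1.4707,0.7070)

-1.47 0.71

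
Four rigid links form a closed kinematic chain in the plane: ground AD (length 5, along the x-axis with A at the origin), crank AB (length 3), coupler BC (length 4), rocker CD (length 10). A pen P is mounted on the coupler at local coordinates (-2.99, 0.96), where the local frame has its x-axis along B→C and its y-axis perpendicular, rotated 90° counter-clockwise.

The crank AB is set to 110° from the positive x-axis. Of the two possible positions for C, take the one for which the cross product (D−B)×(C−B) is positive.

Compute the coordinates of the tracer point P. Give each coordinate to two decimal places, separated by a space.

A=(0,0), D=(5.00,0)
B = A + 3.00·(cos110°, sin110°) = (-1.0261, 2.8191)
|BD| = 6.6529
circle(B,4.00) ∩ circle(D,10.00): a=-2.9866, h=2.6608
  candidates: C₊=(-2.6038,6.4948) cross=17.702; C₋=(-4.8588,1.6745) cross=-17.702
  mode + wants cross > 0 → take C=(-2.6038,6.4948) (cross=17.702)
ex = (C−B)/|BC| = (-0.3944,0.9189); ey = (-0.9189,-0.3944)
P = B + -2.99·ex + 0.96·ey = (-0.7289,-0.3072)

-0.73 -0.31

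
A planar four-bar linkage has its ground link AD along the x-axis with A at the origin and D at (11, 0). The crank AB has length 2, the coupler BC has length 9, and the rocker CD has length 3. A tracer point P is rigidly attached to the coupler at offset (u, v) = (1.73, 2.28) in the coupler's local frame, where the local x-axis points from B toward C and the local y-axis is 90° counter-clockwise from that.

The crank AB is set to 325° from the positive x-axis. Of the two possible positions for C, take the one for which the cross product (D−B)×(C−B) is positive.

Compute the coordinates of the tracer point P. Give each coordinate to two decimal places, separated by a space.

A=(0,0), D=(11.00,0)
B = A + 2.00·(cos325°, sin325°) = (1.6383, -1.1472)
|BD| = 9.4317
circle(B,9.00) ∩ circle(D,3.00): a=8.5328, h=2.8621
  candidates: C₊=(9.7596,2.7316) cross=26.995; C₋=(10.4558,-2.9502) cross=-26.995
  mode + wants cross > 0 → take C=(9.7596,2.7316) (cross=26.995)
ex = (C−B)/|BC| = (0.9024,0.4310); ey = (-0.4310,0.9024)
P = B + 1.73·ex + 2.28·ey = (2.2168,1.6558)

2.22 1.66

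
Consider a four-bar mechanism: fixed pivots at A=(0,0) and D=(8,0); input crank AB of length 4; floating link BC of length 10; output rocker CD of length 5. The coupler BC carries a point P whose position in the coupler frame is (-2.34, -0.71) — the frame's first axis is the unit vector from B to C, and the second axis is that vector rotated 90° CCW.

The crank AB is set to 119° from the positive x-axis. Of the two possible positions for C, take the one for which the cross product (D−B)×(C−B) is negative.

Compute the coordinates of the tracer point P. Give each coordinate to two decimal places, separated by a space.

A=(0,0), D=(8.00,0)
B = A + 4.00·(cos119°, sin119°) = (-1.9392, 3.4985)
|BD| = 10.5370
circle(B,10.00) ∩ circle(D,5.00): a=8.8274, h=4.6986
  candidates: C₊=(7.9474,4.9997) cross=49.510; C₋=(4.8273,-3.8645) cross=-49.510
  mode - wants cross < 0 → take C=(4.8273,-3.8645) (cross=-49.510)
ex = (C−B)/|BC| = (0.6767,-0.7363); ey = (0.7363,0.6767)
P = B + -2.34·ex + -0.71·ey = (-4.0454,4.7410)

-4.05 4.74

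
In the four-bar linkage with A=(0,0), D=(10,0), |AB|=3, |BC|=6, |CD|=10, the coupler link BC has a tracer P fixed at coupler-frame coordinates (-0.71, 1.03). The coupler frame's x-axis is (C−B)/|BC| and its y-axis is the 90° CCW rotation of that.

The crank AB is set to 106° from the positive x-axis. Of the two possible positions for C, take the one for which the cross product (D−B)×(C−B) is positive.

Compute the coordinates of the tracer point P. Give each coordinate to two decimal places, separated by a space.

A=(0,0), D=(10.00,0)
B = A + 3.00·(cos106°, sin106°) = (-0.8269, 2.8838)
|BD| = 11.2044
circle(B,6.00) ∩ circle(D,10.00): a=2.7462, h=5.3347
  candidates: C₊=(3.1998,7.3319) cross=59.772; C₋=(0.4537,-2.9780) cross=-59.772
  mode + wants cross > 0 → take C=(3.1998,7.3319) (cross=59.772)
ex = (C−B)/|BC| = (0.6711,0.7414); ey = (-0.7414,0.6711)
P = B + -0.71·ex + 1.03·ey = (-2.0670,3.0487)

-2.07 3.05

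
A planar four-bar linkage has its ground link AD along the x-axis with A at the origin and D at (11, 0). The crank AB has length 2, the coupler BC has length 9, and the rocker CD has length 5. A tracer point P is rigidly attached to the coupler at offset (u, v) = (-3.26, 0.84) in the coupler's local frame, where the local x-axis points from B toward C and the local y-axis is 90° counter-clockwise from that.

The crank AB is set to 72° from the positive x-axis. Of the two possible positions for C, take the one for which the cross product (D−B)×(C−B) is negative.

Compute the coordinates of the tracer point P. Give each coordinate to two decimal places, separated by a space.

A=(0,0), D=(11.00,0)
B = A + 2.00·(cos72°, sin72°) = (0.6180, 1.9021)
|BD| = 10.5548
circle(B,9.00) ∩ circle(D,5.00): a=7.9302, h=4.2558
  candidates: C₊=(9.1854,4.6591) cross=44.919; C₋=(7.6515,-3.7131) cross=-44.919
  mode - wants cross < 0 → take C=(7.6515,-3.7131) (cross=-44.919)
ex = (C−B)/|BC| = (0.7815,-0.6239); ey = (0.6239,0.7815)
P = B + -3.26·ex + 0.84·ey = (-1.4055,4.5925)

-1.41 4.59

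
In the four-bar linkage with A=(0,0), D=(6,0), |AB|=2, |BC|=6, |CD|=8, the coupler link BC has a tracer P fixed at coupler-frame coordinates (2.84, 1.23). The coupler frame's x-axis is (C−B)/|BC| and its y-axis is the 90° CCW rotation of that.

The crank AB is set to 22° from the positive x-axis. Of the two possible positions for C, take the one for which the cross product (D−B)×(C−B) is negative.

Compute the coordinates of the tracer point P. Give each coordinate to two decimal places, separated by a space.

1.93 -2.34

A=(0,0), D=(6.00,0)
B = A + 2.00·(cos22°, sin22°) = (1.8544, 0.7492)
|BD| = 4.2128
circle(B,6.00) ∩ circle(D,8.00): a=-1.2168, h=5.8753
  candidates: C₊=(1.7018,6.7473) cross=24.751; C₋=(-0.3879,-4.8160) cross=-24.751
  mode - wants cross < 0 → take C=(-0.3879,-4.8160) (cross=-24.751)
ex = (C−B)/|BC| = (-0.3737,-0.9275); ey = (0.9275,-0.3737)
P = B + 2.84·ex + 1.23·ey = (1.9339,-2.3447)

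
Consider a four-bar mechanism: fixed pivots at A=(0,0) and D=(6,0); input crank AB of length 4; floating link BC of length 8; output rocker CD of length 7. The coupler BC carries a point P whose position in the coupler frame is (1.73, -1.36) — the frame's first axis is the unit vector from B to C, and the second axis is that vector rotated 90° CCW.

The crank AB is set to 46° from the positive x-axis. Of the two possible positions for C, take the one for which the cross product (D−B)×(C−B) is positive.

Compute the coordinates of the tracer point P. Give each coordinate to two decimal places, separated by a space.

A=(0,0), D=(6.00,0)
B = A + 4.00·(cos46°, sin46°) = (2.7786, 2.8774)
|BD| = 4.3193
circle(B,8.00) ∩ circle(D,7.00): a=3.8960, h=6.9872
  candidates: C₊=(10.3389,5.4931) cross=30.180; C₋=(1.0297,-4.9291) cross=-30.180
  mode + wants cross > 0 → take C=(10.3389,5.4931) (cross=30.180)
ex = (C−B)/|BC| = (0.9450,0.3270); ey = (-0.3270,0.9450)
P = B + 1.73·ex + -1.36·ey = (4.8582,2.1578)

4.86 2.16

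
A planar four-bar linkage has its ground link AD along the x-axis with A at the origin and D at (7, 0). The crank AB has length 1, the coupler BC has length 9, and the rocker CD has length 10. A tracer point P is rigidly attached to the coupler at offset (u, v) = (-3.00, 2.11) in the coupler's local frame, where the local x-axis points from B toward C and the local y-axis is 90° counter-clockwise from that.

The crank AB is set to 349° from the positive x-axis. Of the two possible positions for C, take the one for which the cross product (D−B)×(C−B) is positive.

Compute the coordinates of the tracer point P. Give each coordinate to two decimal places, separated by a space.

A=(0,0), D=(7.00,0)
B = A + 1.00·(cos349°, sin349°) = (0.9816, -0.1908)
|BD| = 6.0214
circle(B,9.00) ∩ circle(D,10.00): a=1.4330, h=8.8852
  candidates: C₊=(2.1323,8.7353) cross=53.501; C₋=(2.6955,-9.0261) cross=-53.501
  mode + wants cross > 0 → take C=(2.1323,8.7353) (cross=53.501)
ex = (C−B)/|BC| = (0.1279,0.9918); ey = (-0.9918,0.1279)
P = B + -3.00·ex + 2.11·ey = (-1.4946,-2.8964)

-1.49 -2.90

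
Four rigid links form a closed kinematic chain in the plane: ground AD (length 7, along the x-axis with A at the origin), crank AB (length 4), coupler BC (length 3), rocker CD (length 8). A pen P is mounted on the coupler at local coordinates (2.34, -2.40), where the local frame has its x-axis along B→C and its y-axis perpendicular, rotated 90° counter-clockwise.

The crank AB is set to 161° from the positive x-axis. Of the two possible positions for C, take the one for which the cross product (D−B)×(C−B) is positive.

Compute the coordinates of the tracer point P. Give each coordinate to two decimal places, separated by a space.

-1.13 -0.74

A=(0,0), D=(7.00,0)
B = A + 4.00·(cos161°, sin161°) = (-3.7821, 1.3023)
|BD| = 10.8604
circle(B,3.00) ∩ circle(D,8.00): a=2.8981, h=0.7753
  candidates: C₊=(-0.8119,1.7245) cross=8.420; C₋=(-0.9979,0.1851) cross=-8.420
  mode + wants cross > 0 → take C=(-0.8119,1.7245) (cross=8.420)
ex = (C−B)/|BC| = (0.9900,0.1407); ey = (-0.1407,0.9900)
P = B + 2.34·ex + -2.40·ey = (-1.1276,-0.7445)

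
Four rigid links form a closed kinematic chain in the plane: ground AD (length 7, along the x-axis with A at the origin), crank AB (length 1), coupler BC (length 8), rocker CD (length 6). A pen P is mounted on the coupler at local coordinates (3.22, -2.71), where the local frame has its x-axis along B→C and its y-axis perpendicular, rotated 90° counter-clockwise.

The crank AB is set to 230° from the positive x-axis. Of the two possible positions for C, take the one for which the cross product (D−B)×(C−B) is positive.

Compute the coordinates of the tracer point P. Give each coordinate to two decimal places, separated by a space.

A=(0,0), D=(7.00,0)
B = A + 1.00·(cos230°, sin230°) = (-0.6428, -0.7660)
|BD| = 7.6811
circle(B,8.00) ∩ circle(D,6.00): a=5.6632, h=5.6505
  candidates: C₊=(4.4286,5.4211) cross=43.402; C₋=(5.5557,-5.8236) cross=-43.402
  mode + wants cross > 0 → take C=(4.4286,5.4211) (cross=43.402)
ex = (C−B)/|BC| = (0.6339,0.7734); ey = (-0.7734,0.6339)
P = B + 3.22·ex + -2.71·ey = (3.4944,0.0063)

3.49 0.01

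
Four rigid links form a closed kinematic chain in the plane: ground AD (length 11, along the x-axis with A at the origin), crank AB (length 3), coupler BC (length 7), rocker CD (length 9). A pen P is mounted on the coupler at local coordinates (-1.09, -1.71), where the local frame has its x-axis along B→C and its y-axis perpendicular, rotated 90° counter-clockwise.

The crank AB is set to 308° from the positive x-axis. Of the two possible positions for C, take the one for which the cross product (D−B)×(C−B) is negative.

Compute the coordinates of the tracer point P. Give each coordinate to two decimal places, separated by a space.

A=(0,0), D=(11.00,0)
B = A + 3.00·(cos308°, sin308°) = (1.8470, -2.3640)
|BD| = 9.4534
circle(B,7.00) ∩ circle(D,9.00): a=3.0342, h=6.3082
  candidates: C₊=(3.2072,4.5025) cross=59.634; C₋=(6.3623,-7.7131) cross=-59.634
  mode - wants cross < 0 → take C=(6.3623,-7.7131) (cross=-59.634)
ex = (C−B)/|BC| = (0.6450,-0.7641); ey = (0.7641,0.6450)
P = B + -1.09·ex + -1.71·ey = (-0.1628,-2.6341)

-0.16 -2.63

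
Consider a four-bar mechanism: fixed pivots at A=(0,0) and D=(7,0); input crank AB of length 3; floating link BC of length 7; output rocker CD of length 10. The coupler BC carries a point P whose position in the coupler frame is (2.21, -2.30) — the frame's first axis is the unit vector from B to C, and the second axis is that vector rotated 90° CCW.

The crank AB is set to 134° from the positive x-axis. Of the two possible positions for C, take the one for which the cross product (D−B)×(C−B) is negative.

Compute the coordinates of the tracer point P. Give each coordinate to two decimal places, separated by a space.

A=(0,0), D=(7.00,0)
B = A + 3.00·(cos134°, sin134°) = (-2.0840, 2.1580)
|BD| = 9.3368
circle(B,7.00) ∩ circle(D,10.00): a=1.9373, h=6.7266
  candidates: C₊=(1.3556,8.2547) cross=62.805; C₋=(-1.7539,-4.8342) cross=-62.805
  mode - wants cross < 0 → take C=(-1.7539,-4.8342) (cross=-62.805)
ex = (C−B)/|BC| = (0.0472,-0.9989); ey = (0.9989,0.0472)
P = B + 2.21·ex + -2.30·ey = (-4.2772,-0.1580)

-4.28 -0.16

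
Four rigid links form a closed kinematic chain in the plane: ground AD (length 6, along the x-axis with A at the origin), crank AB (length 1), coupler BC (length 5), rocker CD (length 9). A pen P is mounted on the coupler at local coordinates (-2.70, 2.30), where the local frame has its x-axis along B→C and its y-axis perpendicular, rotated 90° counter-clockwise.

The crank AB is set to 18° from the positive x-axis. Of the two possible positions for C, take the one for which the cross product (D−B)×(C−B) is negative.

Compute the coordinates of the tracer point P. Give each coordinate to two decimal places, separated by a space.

4.45 0.87

A=(0,0), D=(6.00,0)
B = A + 1.00·(cos18°, sin18°) = (0.9511, 0.3090)
|BD| = 5.0584
circle(B,5.00) ∩ circle(D,9.00): a=-3.0062, h=3.9954
  candidates: C₊=(-1.8054,4.4806) cross=20.210; C₋=(-2.2936,-3.4952) cross=-20.210
  mode - wants cross < 0 → take C=(-2.2936,-3.4952) (cross=-20.210)
ex = (C−B)/|BC| = (-0.6489,-0.7609); ey = (0.7609,-0.6489)
P = B + -2.70·ex + 2.30·ey = (4.4531,0.8708)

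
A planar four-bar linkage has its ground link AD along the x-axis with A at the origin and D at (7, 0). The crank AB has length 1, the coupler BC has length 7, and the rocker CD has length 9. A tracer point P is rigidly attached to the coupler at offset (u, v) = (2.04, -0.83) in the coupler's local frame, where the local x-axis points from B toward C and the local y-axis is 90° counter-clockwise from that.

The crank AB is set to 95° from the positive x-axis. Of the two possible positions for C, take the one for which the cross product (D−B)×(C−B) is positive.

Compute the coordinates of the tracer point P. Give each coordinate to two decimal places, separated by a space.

1.36 2.65

A=(0,0), D=(7.00,0)
B = A + 1.00·(cos95°, sin95°) = (-0.0872, 0.9962)
|BD| = 7.1568
circle(B,7.00) ∩ circle(D,9.00): a=1.3428, h=6.8700
  candidates: C₊=(2.1988,7.6124) cross=49.167; C₋=(0.2863,-5.9938) cross=-49.167
  mode + wants cross > 0 → take C=(2.1988,7.6124) (cross=49.167)
ex = (C−B)/|BC| = (0.3266,0.9452); ey = (-0.9452,0.3266)
P = B + 2.04·ex + -0.83·ey = (1.3635,2.6533)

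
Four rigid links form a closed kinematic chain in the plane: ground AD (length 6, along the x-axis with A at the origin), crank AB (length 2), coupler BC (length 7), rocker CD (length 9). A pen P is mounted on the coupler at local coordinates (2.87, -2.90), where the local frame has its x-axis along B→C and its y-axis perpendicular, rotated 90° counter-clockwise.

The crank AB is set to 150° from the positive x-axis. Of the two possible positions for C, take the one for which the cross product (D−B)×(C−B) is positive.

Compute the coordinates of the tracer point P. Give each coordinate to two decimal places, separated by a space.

A=(0,0), D=(6.00,0)
B = A + 2.00·(cos150°, sin150°) = (-1.7321, 1.0000)
|BD| = 7.7964
circle(B,7.00) ∩ circle(D,9.00): a=1.8460, h=6.7522
  candidates: C₊=(0.9648,7.4597) cross=52.643; C₋=(-0.7674,-5.9332) cross=-52.643
  mode + wants cross > 0 → take C=(0.9648,7.4597) (cross=52.643)
ex = (C−B)/|BC| = (0.3853,0.9228); ey = (-0.9228,0.3853)
P = B + 2.87·ex + -2.90·ey = (2.0498,2.5312)

2.05 2.53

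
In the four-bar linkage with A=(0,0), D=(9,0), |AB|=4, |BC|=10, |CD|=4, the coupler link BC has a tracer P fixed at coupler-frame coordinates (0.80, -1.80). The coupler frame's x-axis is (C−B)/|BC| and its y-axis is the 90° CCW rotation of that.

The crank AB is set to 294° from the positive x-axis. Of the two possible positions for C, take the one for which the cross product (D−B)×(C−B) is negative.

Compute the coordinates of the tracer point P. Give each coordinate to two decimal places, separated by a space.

A=(0,0), D=(9.00,0)
B = A + 4.00·(cos294°, sin294°) = (1.6269, -3.6542)
|BD| = 8.2289
circle(B,10.00) ∩ circle(D,4.00): a=9.2184, h=3.8757
  candidates: C₊=(8.1655,3.9120) cross=31.893; C₋=(11.6076,-3.0332) cross=-31.893
  mode - wants cross < 0 → take C=(11.6076,-3.0332) (cross=-31.893)
ex = (C−B)/|BC| = (0.9981,0.0621); ey = (-0.0621,0.9981)
P = B + 0.80·ex + -1.80·ey = (2.5372,-5.4010)

2.54 -5.40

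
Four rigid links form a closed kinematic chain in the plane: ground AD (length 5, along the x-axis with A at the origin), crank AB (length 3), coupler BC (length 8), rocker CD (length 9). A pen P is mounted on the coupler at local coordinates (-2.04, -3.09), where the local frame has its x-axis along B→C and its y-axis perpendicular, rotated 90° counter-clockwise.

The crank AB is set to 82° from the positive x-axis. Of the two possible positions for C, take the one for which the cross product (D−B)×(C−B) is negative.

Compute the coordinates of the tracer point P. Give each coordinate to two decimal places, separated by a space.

A=(0,0), D=(5.00,0)
B = A + 3.00·(cos82°, sin82°) = (0.4175, 2.9708)
|BD| = 5.4612
circle(B,8.00) ∩ circle(D,9.00): a=1.1742, h=7.9134
  candidates: C₊=(5.7075,8.9721) cross=43.217; C₋=(-2.9020,-4.3080) cross=-43.217
  mode - wants cross < 0 → take C=(-2.9020,-4.3080) (cross=-43.217)
ex = (C−B)/|BC| = (-0.4149,-0.9099); ey = (0.9099,-0.4149)
P = B + -2.04·ex + -3.09·ey = (-1.5474,6.1091)

-1.55 6.11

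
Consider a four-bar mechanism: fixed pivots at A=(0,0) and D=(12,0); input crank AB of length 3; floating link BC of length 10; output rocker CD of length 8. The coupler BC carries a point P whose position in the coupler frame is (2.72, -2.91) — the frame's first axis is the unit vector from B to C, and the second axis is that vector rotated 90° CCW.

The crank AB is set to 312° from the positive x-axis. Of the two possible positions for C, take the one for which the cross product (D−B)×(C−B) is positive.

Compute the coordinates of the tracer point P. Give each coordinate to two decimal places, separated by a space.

A=(0,0), D=(12.00,0)
B = A + 3.00·(cos312°, sin312°) = (2.0074, -2.2294)
|BD| = 10.2383
circle(B,10.00) ∩ circle(D,8.00): a=6.8773, h=7.2597
  candidates: C₊=(7.1388,6.3536) cross=74.327; C₋=(10.3004,-7.8174) cross=-74.327
  mode + wants cross > 0 → take C=(7.1388,6.3536) (cross=74.327)
ex = (C−B)/|BC| = (0.5131,0.8583); ey = (-0.8583,0.5131)
P = B + 2.72·ex + -2.91·ey = (5.9008,-1.3881)

5.90 -1.39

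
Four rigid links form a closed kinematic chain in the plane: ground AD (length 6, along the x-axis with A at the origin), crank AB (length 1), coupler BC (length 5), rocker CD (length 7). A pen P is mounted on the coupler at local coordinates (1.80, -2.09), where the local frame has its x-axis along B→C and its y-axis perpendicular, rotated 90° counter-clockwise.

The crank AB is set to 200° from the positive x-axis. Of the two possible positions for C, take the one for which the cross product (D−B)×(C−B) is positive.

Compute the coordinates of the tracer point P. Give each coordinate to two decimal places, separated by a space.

1.60 0.74

A=(0,0), D=(6.00,0)
B = A + 1.00·(cos200°, sin200°) = (-0.9397, -0.3420)
|BD| = 6.9481
circle(B,5.00) ∩ circle(D,7.00): a=1.7470, h=4.6849
  candidates: C₊=(0.5745,4.4232) cross=32.551; C₋=(1.0358,-4.9352) cross=-32.551
  mode + wants cross > 0 → take C=(0.5745,4.4232) (cross=32.551)
ex = (C−B)/|BC| = (0.3028,0.9530); ey = (-0.9530,0.3028)
P = B + 1.80·ex + -2.09·ey = (1.5973,0.7405)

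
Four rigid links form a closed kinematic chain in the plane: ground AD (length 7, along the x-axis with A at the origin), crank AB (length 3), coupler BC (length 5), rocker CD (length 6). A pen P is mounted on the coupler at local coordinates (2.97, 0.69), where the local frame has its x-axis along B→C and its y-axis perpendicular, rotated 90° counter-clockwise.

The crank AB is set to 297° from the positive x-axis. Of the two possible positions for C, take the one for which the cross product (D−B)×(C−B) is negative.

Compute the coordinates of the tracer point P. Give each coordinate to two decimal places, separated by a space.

A=(0,0), D=(7.00,0)
B = A + 3.00·(cos297°, sin297°) = (1.3620, -2.6730)
|BD| = 6.2396
circle(B,5.00) ∩ circle(D,6.00): a=2.2383, h=4.4710
  candidates: C₊=(1.4691,2.3258) cross=27.897; C₋=(5.2999,-5.7541) cross=-27.897
  mode - wants cross < 0 → take C=(5.2999,-5.7541) (cross=-27.897)
ex = (C−B)/|BC| = (0.7876,-0.6162); ey = (0.6162,0.7876)
P = B + 2.97·ex + 0.69·ey = (4.1263,-3.9597)

4.13 -3.96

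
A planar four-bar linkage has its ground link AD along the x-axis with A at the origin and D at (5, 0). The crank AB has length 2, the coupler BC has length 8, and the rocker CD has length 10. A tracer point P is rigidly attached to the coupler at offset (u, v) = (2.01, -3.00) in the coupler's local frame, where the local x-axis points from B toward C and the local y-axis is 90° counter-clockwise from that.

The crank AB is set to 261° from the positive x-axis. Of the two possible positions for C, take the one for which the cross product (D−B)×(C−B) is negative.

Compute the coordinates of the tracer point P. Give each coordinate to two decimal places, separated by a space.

A=(0,0), D=(5.00,0)
B = A + 2.00·(cos261°, sin261°) = (-0.3129, -1.9754)
|BD| = 5.6682
circle(B,8.00) ∩ circle(D,10.00): a=-0.3415, h=7.9927
  candidates: C₊=(-3.4184,5.3972) cross=45.304; C₋=(2.1525,-9.5860) cross=-45.304
  mode - wants cross < 0 → take C=(2.1525,-9.5860) (cross=-45.304)
ex = (C−B)/|BC| = (0.3082,-0.9513); ey = (0.9513,0.3082)
P = B + 2.01·ex + -3.00·ey = (-2.5474,-4.8121)

-2.55 -4.81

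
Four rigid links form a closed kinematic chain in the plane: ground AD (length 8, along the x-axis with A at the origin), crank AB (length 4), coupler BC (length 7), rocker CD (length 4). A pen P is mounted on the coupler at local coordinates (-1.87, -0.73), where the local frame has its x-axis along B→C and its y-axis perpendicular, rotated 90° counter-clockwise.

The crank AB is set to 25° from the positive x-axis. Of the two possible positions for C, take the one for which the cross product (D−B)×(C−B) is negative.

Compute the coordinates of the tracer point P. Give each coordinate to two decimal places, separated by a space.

1.94 2.78

A=(0,0), D=(8.00,0)
B = A + 4.00·(cos25°, sin25°) = (3.6252, 1.6905)
|BD| = 4.6900
circle(B,7.00) ∩ circle(D,4.00): a=5.8631, h=3.8241
  candidates: C₊=(10.4726,3.1442) cross=17.935; C₋=(7.7159,-3.9899) cross=-17.935
  mode - wants cross < 0 → take C=(7.7159,-3.9899) (cross=-17.935)
ex = (C−B)/|BC| = (0.5844,-0.8115); ey = (0.8115,0.5844)
P = B + -1.87·ex + -0.73·ey = (1.9401,2.7813)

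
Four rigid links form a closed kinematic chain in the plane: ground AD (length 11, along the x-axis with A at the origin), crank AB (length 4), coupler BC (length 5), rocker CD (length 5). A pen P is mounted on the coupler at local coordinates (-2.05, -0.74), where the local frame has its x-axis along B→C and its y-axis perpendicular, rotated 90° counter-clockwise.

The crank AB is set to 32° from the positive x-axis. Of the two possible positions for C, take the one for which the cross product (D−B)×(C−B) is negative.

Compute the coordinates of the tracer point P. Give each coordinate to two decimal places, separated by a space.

A=(0,0), D=(11.00,0)
B = A + 4.00·(cos32°, sin32°) = (3.3922, 2.1197)
|BD| = 7.8976
circle(B,5.00) ∩ circle(D,5.00): a=3.9488, h=3.0671
  candidates: C₊=(8.0193,4.0144) cross=24.223; C₋=(6.3729,-1.8947) cross=-24.223
  mode - wants cross < 0 → take C=(6.3729,-1.8947) (cross=-24.223)
ex = (C−B)/|BC| = (0.5961,-0.8029); ey = (0.8029,0.5961)
P = B + -2.05·ex + -0.74·ey = (1.5760,3.3244)

1.58 3.32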